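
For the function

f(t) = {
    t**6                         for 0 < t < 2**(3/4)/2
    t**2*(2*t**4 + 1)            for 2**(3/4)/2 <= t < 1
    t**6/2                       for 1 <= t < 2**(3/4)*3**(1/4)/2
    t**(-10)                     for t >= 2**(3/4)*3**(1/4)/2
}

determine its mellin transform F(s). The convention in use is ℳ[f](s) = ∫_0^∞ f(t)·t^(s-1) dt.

reversing the shared t-power: t**4 on [0, 2**(3/4)/2); 2*t**4 + 1 on [2**(3/4)/2, 1); t**4/2 on [1, 2**(3/4)*3**(1/4)/2); …
remove the power substitution first: t**2 on [0, sqrt(2)/2); 2*t**2 + 1 on [sqrt(2)/2, 1); t**2/2 on [1, sqrt(6)/2); …
invert the power substitution to get t on [0, 1/2); 2*t + 1 on [1/2, 1); t/2 on [1, 3/2); …
split f at 2**(3/4)/2, 1, 2**(3/4)*3**(1/4)/2: ℳ[f](s) collects 4 kernel integrals
the [0, 2**(3/4)/2) slice contributes ∫ t**6·t^(s-1) dt
on [2**(3/4)/2, 1): add ∫ t**2*(2*t**4 + 1)·t^(s-1) dt
segment [1, 2**(3/4)*3**(1/4)/2) carries t**6/2; integrate it
segment 2**(3/4)*3**(1/4)/2 to ∞ holds t**(-10); add its integral

2**(-s/4 - 5/2)*(135*2**(s/4 + 3/2)*(s - 10)*(s + 2) + 27*2**(s/4 + 9/2)*(s - 10) - 32*3**(s/4 + 1/2)*(s + 2)*(s + 6) + 3**(s/4 + 9/2)*(s - 10)*(s + 2) - 432*s - 162*(s - 10)*(s + 2) + 4320)/(27*(s - 10)*(s + 2)*(s + 6))
  -6 < Re(s) < 10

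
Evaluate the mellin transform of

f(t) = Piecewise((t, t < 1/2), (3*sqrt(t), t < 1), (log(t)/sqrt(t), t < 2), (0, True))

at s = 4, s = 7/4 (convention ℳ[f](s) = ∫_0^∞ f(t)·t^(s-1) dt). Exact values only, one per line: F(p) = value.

F(4) = sqrt(2)*(-31700 + 17747*sqrt(2) + 107520*log(2))/47040
F(7/4) = -679*2**(1/4)/550 - 2**(3/4)/6 + 8*2**(1/4)*log(2)/5 + 148/75

remove the shared t-power first: t**2 on [0, 1/2); 3*t**(3/2) on [1/2, 1); sqrt(t)*log(t) on [1, 2)
undo the shared t-power: t**(3/2) on [0, 1/2); 3*t on [1/2, 1); log(t) on [1, 2)
breakpoints 1/2, 1: one integral from each of the 3 segments
for t in [0, 1/2): the term is ∫ t·t^(s-1)
over [1/2, 1), the kernel integral of 3*sqrt(t) enters the sum
[1, 2) adds the kernel integral of log(t)/sqrt(t)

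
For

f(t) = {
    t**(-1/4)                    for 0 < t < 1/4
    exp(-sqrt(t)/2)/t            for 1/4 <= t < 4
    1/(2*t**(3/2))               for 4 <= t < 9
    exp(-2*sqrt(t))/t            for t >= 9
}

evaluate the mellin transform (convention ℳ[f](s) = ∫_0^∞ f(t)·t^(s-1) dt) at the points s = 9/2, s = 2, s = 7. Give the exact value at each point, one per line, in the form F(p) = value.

peel off the shared t-power: t**(3/4) on [0, 1/4); exp(-sqrt(t)/2) on [1/4, 4); 1/(2*sqrt(t)) on [4, 9); …
reversing the power substitution: t**(3/2) on [0, 1/2); exp(-t/2) on [1/2, 2); 1/(2*t) on [2, 3); …
slice at 1/4, 4, 9, transform all 4 pieces, and sum them
for t in [0, 1/4): the term is ∫ t**(-1/4)·t^(s-1)
segment 1/4 to 4 holds exp(-sqrt(t)/2)/t; add its integral
over [4, 9), the kernel integral of 1/(2*t**(3/2)) enters the sum
piece [9, ∞): integrate exp(-2*sqrt(t))/t against the kernel

F(9/2) = -500992*exp(-1) + sqrt(2)/2176 + 11007*exp(-6)/4 + 665/6 + 3786745*exp(-1/4)/16
F(2) = -16*exp(-1) + 7*exp(-6)/2 + sqrt(2)/28 + 1 + 10*exp(-1/4)
F(7) = -888873877504*exp(-1) + sqrt(2)/110592 + 175099/11 + 61640757*exp(-6)/8 + 214975636319885*exp(-1/4)/512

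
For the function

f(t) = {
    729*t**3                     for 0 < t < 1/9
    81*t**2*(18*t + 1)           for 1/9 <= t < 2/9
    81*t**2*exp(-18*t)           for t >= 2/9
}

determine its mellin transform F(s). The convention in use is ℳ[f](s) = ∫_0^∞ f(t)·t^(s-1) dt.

remove the common scale on t first: 27*t**3 on [0, 1/3); 9*t**2*(6*t + 1) on [1/3, 2/3); 9*t**2*exp(-6*t) on [2/3, ∞)
reversing the common scale on t: t**3 on [0, 1); t**2*(2*t + 1) on [1, 2); t**2*exp(-2*t) on [2, ∞)
strip the shared t-power: t on [0, 1); 2*t + 1 on [1, 2); exp(-2*t) on [2, ∞)
along the cuts 1/9, 2/9, ℳ[f](s) splits into 3 integrals
[0, 1/9) adds the kernel integral of 729*t**3
[1/9, 2/9) adds the kernel integral of 81*t**2*(18*t + 1)
on [2/9, ∞) integrate f = 81*t**2*exp(-18*t) against the kernel

(80*2**(2*s)*(s + 2) + 16*2**(2*s) - 8*2**s*(s + 2) - 4*2**s + (s + 2)*(s + 3)*uppergamma(s + 2, 4))/(4*18**s*(s + 2)*(s + 3))
  Re(s) > -3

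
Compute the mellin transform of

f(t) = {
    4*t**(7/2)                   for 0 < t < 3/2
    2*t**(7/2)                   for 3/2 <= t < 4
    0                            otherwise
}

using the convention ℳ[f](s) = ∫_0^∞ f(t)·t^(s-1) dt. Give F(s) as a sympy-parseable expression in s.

along the cuts 3/2, ℳ[f](s) splits into 2 integrals
on [0, 3/2) integrate f = 4*t**(7/2) against the kernel
∫ 2*t**(7/2)·t^(s-1) over [3/2, 4)

4*((3/2)**(s + 7/2) + 4**(s + 7/2))/(2*s + 7)
  Re(s) > -7/2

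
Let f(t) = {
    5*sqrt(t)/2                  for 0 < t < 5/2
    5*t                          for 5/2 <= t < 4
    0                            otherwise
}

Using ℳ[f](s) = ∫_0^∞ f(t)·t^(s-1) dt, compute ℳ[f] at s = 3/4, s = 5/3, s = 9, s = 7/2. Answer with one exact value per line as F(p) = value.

F(3/4) = -25*2**(1/4)*5**(3/4)/7 + 5*2**(3/4)*5**(1/4)/2 + 160*sqrt(2)/7
F(5/3) = -375*2**(1/3)*5**(2/3)/64 + 375*2**(5/6)*5**(1/6)/104 + 60*2**(1/3)
F(9) = 9765625*sqrt(10)/19456 + 1063976199/2048
F(7/2) = 683485/1152 - 3125*sqrt(10)/144

split f at 5/2: ℳ[f](s) collects 2 kernel integrals
for t in [0, 5/2): the term is ∫ 5*sqrt(t)/2·t^(s-1)
piece [5/2, 4): integrate 5*t against the kernel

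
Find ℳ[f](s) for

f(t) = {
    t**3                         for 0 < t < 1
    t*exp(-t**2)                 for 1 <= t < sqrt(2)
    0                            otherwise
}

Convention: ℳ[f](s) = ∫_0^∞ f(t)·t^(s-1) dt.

back out the power substitution: t**(3/2) on [0, 1); sqrt(t)*exp(-t) on [1, 2)
remove the shared t-power first: t on [0, 1); exp(-t) on [1, 2)
along the cuts 1, ℳ[f](s) splits into 2 integrals
segment 0 to 1 holds t**3; add its integral
on [1, sqrt(2)) integrate f = t*exp(-t**2) against the kernel

((s + 3)*uppergamma(s/2 + 1/2, 1) - (s + 3)*uppergamma(s/2 + 1/2, 2) + 2)/(2*(s + 3))
  Re(s) > -3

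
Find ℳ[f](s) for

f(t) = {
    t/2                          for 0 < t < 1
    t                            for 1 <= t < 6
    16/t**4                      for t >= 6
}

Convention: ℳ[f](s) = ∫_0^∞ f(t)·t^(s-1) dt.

(970*6**s*s - 3890*6**s - 81*s + 324)/(162*(s**2 - 3*s - 4))
  -1 < Re(s) < 4

undo the common scale on t: t on [0, 1/2); 2*t on [1/2, 3); t**(-4) on [3, ∞)
linearity at 1, 6 turns ℳ[f](s) into 3 summed integrals
the [0, 1) slice contributes ∫ t/2·t^(s-1) dt
[1, 6) adds the kernel integral of t
the [6, ∞) slice contributes ∫ 16/t**4·t^(s-1) dt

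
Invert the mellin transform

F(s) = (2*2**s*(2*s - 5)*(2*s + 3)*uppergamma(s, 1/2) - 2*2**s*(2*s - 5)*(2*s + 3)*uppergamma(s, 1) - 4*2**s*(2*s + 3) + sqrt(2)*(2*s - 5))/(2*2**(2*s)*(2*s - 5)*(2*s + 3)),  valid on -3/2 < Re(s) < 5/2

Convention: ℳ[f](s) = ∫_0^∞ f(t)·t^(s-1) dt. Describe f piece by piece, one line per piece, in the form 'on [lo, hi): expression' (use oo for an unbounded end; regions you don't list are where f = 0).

on [0, 1/4): 2*sqrt(2)*t**(3/2)
on [1/4, 1/2): exp(-2*t)
on [1/2, oo): sqrt(2)/(8*t**(5/2))

remove the common scale on t first: t**(3/2) on [0, 1/2); exp(-t) on [1/2, 1); t**(-5/2) on [1, ∞)
summing 3 kernel integrals split by 1/4, 1/2 yields ℳ[f](s)
over [0, 1/4), the kernel integral of 2*sqrt(2)*t**(3/2) enters the sum
segment [1/4, 1/2) carries exp(-2*t); integrate it
on [1/2, ∞) integrate f = sqrt(2)/(8*t**(5/2)) against the kernel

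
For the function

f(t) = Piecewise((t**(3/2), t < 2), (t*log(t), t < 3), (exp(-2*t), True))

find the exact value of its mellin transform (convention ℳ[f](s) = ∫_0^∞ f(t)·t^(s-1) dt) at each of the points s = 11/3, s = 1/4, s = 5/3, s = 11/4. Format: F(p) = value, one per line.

F(11/3) = -729*3**(2/3)/196 - 24*2**(2/3)*log(2)/7 + 2**(1/3)*uppergamma(11/3, 6)/16 + 36*2**(2/3)/49 + 192*2**(1/6)/31 + 243*3**(2/3)*log(3)/14
F(1/4) = -48*3**(1/4)/25 - 8*2**(1/4)*log(2)/5 + 2**(3/4)*uppergamma(1/4, 6)/2 + 32*2**(1/4)/25 + 8*2**(3/4)/7 + 12*3**(1/4)*log(3)/5
F(5/3) = -81*3**(2/3)/64 - 3*2**(2/3)*log(2)/2 + 2**(1/3)*uppergamma(5/3, 6)/4 + 9*2**(2/3)/16 + 48*2**(1/6)/19 + 27*3**(2/3)*log(3)/8
F(11/4) = -48*3**(3/4)/25 - 32*2**(3/4)*log(2)/15 + 2**(1/4)*uppergamma(11/4, 6)/8 + 128*2**(3/4)/225 + 64*2**(1/4)/17 + 36*3**(3/4)*log(3)/5

the 3 pieces separated at 2, 3 each add one integral
∫ over [0, 2) of t**(3/2)·t^(s-1) joins the sum
segment [2, 3) carries t*log(t); integrate it
on [3, ∞) integrate f = exp(-2*t) against the kernel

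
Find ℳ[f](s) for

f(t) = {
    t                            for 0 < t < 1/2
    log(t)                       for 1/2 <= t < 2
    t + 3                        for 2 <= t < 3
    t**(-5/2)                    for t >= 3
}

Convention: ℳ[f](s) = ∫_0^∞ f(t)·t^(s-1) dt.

(-270*2**(2*s)*s**2*(2*s - 5) + 54*2**(2*s)*s*(s + 1)*(2*s - 5)*log(2) - 162*2**(2*s)*s*(2*s - 5) - 54*2**(2*s)*(s + 1)*(2*s - 5) - 4*sqrt(3)*6**s*s**2*(s + 1) + 324*6**s*s**2*(2*s - 5) + 162*6**s*s*(2*s - 5) + 27*s**2*(2*s - 5) + 54*s*(s + 1)*(2*s - 5)*log(2) + (2*s - 5)*(54*s + 54))/(54*2**s*s**2*(s + 1)*(2*s - 5))
  -1 < Re(s) < 5/2

summing 4 kernel integrals split by 1/2, 2, 3 yields ℳ[f](s)
∫ over [0, 1/2) of t·t^(s-1) joins the sum
segment [1/2, 2) carries log(t); integrate it
between 2 and 3 the integrand is (t + 3)·t^(s-1)
between 3 and ∞ the integrand is t**(-5/2)·t^(s-1)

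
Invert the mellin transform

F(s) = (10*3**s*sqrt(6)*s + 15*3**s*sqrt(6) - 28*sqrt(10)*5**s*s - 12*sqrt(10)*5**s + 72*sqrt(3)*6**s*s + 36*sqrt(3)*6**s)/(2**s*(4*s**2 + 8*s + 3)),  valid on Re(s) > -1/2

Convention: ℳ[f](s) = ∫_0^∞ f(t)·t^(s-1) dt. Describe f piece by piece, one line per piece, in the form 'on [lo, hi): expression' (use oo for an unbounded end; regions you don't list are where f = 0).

treat the 3 regions marked off by 3/2, 5/2 separately and sum
the [0, 3/2) slice contributes ∫ 6*sqrt(t)·t^(s-1) dt
segment [3/2, 5/2) carries sqrt(t); integrate it
[5/2, 3) adds the kernel integral of 6*t**(3/2)

on [0, 3/2): 6*sqrt(t)
on [3/2, 5/2): sqrt(t)
on [5/2, 3): 6*t**(3/2)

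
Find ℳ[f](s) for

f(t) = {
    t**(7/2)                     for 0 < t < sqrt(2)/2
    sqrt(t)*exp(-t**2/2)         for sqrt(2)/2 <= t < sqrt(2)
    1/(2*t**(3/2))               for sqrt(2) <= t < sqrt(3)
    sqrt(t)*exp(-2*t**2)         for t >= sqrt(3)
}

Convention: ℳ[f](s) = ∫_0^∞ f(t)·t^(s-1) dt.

12**(3/4 - s/2)*(-3*2**(s + 1/2)*6**(s/2 + 1/4)*(2*s - 3)*(2*s + 7)*uppergamma(s/2 + 1/4, 1) - 3*2**(s + 1/2)*6**(s/2 + 1/4)*(2*s + 7) + 3*24**(s/2 + 1/4)*(2*s - 3)*(2*s + 7)*uppergamma(s/2 + 1/4, 1/4) + 3*6**(s/2 + 1/4)*(2*s - 3)*(2*s + 7)*uppergamma(s/2 + 1/4, 6) + 3*sqrt(2)*6**(s/2 + 1/4)*(2*s - 3) + 2*6**(s + 1/2)*(2*s + 7))/(72*(2*s - 3)*(2*s + 7))
  Re(s) > -7/2

back out the shared t-power: t**3 on [0, sqrt(2)/2); exp(-t**2/2) on [sqrt(2)/2, sqrt(2)); 1/(2*t**2) on [sqrt(2), sqrt(3)); …
remove the power substitution first: t**(3/2) on [0, 1/2); exp(-t/2) on [1/2, 2); 1/(2*t) on [2, 3); …
integrate the 4 segments split at sqrt(2)/2, sqrt(2), sqrt(3), then add the results
∫ t**(7/2)·t^(s-1) over [0, sqrt(2)/2)
between sqrt(2)/2 and sqrt(2) the integrand is sqrt(t)*exp(-t**2/2)·t^(s-1)
piece [sqrt(2), sqrt(3)): integrate 1/(2*t**(3/2)) against the kernel
∫ sqrt(t)*exp(-2*t**2)·t^(s-1) over [sqrt(3), ∞)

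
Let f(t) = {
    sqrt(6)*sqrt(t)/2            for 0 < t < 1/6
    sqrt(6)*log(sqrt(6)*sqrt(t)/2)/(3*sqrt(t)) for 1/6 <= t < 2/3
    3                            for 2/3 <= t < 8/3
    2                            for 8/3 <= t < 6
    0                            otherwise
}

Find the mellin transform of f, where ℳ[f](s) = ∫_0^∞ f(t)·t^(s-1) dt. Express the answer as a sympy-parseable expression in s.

reversing the common scale on t: sqrt(t) on [0, 1/4); log(sqrt(t))/sqrt(t) on [1/4, 1); 3 on [1, 4); …
reversing the power substitution: t on [0, 1/2); log(t)/t on [1/2, 1); 3 on [1, 2); …
the 4 pieces separated at 1/6, 2/3, 8/3 each add one integral
between 0 and 1/6 the integrand is sqrt(6)*sqrt(t)/2·t^(s-1)
segment 1/6 to 2/3 holds sqrt(6)*log(sqrt(6)*sqrt(t)/2)/(3*sqrt(t)); add its integral
over [2/3, 8/3), the kernel integral of 3 enters the sum
the [8/3, 6) slice contributes ∫ 2·t^(s-1) dt

(16**s*(2*s + 1)*(4*s**2 - 4*s + 1) - 2**(2*s + 1)*s*(2*s + 1) + 2*36**s*(2*s + 1)*(4*s**2 - 4*s + 1) - 3*4**s*(2*s + 1)*(4*s**2 - 4*s + 1) + 8*s**2*(2*s + 1)*log(2) - 4*s*(2*s + 1)*log(2) + 4*s*(2*s + 1) + s*(4*s**2 - 4*s + 1))/(6**s*s*(2*s + 1)*(4*s**2 - 4*s + 1))
  Re(s) > -1/2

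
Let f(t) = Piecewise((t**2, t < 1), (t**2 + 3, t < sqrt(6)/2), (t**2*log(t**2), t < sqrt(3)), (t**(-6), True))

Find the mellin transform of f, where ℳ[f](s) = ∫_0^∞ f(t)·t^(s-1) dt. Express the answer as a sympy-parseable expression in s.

strip the power substitution: t on [0, 1); t + 3 on [1, 3/2); t*log(t) on [3/2, 3); …
along the cuts 1, sqrt(6)/2, sqrt(3), ℳ[f](s) splits into 4 integrals
over [0, 1), the kernel integral of t**2 enters the sum
segment [1, sqrt(6)/2) carries (t**2 + 3); integrate it
piece [sqrt(6)/2, sqrt(3)): integrate t**2*log(t**2) against the kernel
piece [sqrt(3), ∞): integrate t**(-6) against the kernel

(-81*2**(s/2)*s*(s/2 - 3)*(s**2/4 + s + 1) - 162*2**(s/2)*(s/2 - 3)*(s**2/4 + s + 1) - 81*3**(s/2)*s**2*(s/2 - 3)*(s/2 + 1)*log(3)/4 + 81*3**(s/2)*s**2*(s/2 - 3)*(s/2 + 1)*log(2)/4 - 81*3**(s/2)*s*(s/2 - 3)*(s/2 + 1)*log(3)/2 + 81*3**(s/2)*s*(s/2 - 3)*(s/2 + 1)*log(2)/2 + 81*3**(s/2)*s*(s/2 - 3)*(s/2 + 1)/2 + 243*3**(s/2)*s*(s/2 - 3)*(s**2/4 + s + 1)/2 + 162*3**(s/2)*(s/2 - 3)*(s**2/4 + s + 1) + 81*6**(s/2)*s**2*(s/2 - 3)*(s/2 + 1)*log(3)/2 - 81*6**(s/2)*s*(s/2 - 3)*(s/2 + 1) + 81*6**(s/2)*s*(s/2 - 3)*(s/2 + 1)*log(3) - 6**(s/2)*s*(s/2 + 1)*(s**2/4 + s + 1))/(54*2**(s/2)*s*(s/2 - 3)*(s/2 + 1)*(s**2/4 + s + 1))
  -2 < Re(s) < 6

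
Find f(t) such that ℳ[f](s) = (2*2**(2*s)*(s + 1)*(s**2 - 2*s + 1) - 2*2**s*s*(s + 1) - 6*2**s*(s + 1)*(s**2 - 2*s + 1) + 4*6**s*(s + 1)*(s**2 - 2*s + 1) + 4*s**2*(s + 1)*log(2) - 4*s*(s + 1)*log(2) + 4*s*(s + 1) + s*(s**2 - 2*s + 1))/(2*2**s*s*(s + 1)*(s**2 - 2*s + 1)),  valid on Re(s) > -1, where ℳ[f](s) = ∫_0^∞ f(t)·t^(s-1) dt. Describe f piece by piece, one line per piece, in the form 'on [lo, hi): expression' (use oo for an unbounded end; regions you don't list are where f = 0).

the 4 pieces separated at 1/2, 1, 2 each add one integral
the [0, 1/2) slice contributes ∫ t·t^(s-1) dt
over [1/2, 1), the kernel integral of log(t)/t enters the sum
over [1, 2), the kernel integral of 3 enters the sum
∫ over [2, 3) of 2·t^(s-1) joins the sum

on [0, 1/2): t
on [1/2, 1): log(t)/t
on [1, 2): 3
on [2, 3): 2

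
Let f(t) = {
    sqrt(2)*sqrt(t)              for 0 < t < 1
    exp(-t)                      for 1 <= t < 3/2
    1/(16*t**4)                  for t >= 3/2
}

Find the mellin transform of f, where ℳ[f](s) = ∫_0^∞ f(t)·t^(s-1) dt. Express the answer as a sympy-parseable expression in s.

(2**s*(s - 4)*(2*s + 1)*uppergamma(s, 1) - 2**s*(s - 4)*(2*s + 1)*uppergamma(s, 3/2) + 2*2**(s + 1/2)*(s - 4) - 3**s*(2*s + 1)/81)/(2**s*(s - 4)*(2*s + 1))
  -1/2 < Re(s) < 4

reversing the common scale on t: sqrt(t) on [0, 2); exp(-t/2) on [2, 3); t**(-4) on [3, ∞)
integrate the 3 segments split at 1, 3/2, then add the results
segment 0 to 1 holds sqrt(2)*sqrt(t); add its integral
between 1 and 3/2 the integrand is exp(-t)·t^(s-1)
the [3/2, ∞) slice contributes ∫ 1/(16*t**4)·t^(s-1) dt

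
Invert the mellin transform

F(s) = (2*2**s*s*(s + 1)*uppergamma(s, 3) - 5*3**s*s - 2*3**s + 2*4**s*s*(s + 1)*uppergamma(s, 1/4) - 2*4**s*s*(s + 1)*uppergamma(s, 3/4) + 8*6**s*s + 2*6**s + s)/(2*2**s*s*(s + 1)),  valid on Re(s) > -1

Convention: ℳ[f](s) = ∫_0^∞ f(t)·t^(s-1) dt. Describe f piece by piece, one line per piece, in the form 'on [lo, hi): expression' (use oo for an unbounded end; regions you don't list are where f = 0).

on [0, 1/2): t
on [1/2, 3/2): exp(-t/2)
on [3/2, 3): t + 1
on [3, oo): exp(-t)

treat the 4 regions marked off by 1/2, 3/2, 3 separately and sum
[0, 1/2) adds the kernel integral of t
for t in [1/2, 3/2): the term is ∫ exp(-t/2)·t^(s-1)
on [3/2, 3): add ∫ (t + 1)·t^(s-1) dt
segment [3, ∞) carries exp(-t); integrate it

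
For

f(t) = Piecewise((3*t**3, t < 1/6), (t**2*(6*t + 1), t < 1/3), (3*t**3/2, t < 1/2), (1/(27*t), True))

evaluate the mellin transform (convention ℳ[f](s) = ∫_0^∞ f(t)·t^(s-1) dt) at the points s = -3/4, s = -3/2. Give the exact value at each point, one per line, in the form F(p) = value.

strip the shared t-power: 3*t on [0, 1/6); 6*t + 1 on [1/6, 1/3); 3*t/2 on [1/3, 1/2); …
peel off the common scale on t: t on [0, 1/2); 2*t + 1 on [1/2, 1); t/2 on [1, 3/2); …
f breaks at 1/6, 1/3, 1/2 into 4 integrals to sum
for t in [0, 1/6): the term is ∫ 3*t**3·t^(s-1)
between 1/6 and 1/3 the integrand is t**2*(6*t + 1)·t^(s-1)
[1/3, 1/2) adds the kernel integral of 3*t**3/2
over [1/2, ∞), the kernel integral of 1/(27*t) enters the sum

F(-3/4) = 6**(3/4)*(-322 + 475*3**(1/4) + 924*2**(1/4))/11340
F(-3/2) = sqrt(6)*(-630 + 167*sqrt(3) + 810*sqrt(2))/1620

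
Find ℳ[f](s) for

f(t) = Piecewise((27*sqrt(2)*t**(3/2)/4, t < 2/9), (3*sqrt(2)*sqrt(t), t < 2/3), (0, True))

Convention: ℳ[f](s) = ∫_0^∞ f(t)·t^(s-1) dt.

back out the common scale on t: 3*sqrt(3)*t**(3/2) on [0, 1/3); 2*sqrt(3)*sqrt(t) on [1/3, 1)
reversing the common scale on t: t**(3/2) on [0, 1); 2*sqrt(t) on [1, 3)
f breaks at 2/9 into 2 integrals to sum
∫ 27*sqrt(2)*t**(3/2)/4·t^(s-1) over [0, 2/9)
segment [2/9, 2/3) carries 3*sqrt(2)*sqrt(t); integrate it

(2/9)**s*(2*3**(s + 1/2)*(4*s + 6) - 4*s - 10)/((2*s + 1)*(2*s + 3))
  Re(s) > -3/2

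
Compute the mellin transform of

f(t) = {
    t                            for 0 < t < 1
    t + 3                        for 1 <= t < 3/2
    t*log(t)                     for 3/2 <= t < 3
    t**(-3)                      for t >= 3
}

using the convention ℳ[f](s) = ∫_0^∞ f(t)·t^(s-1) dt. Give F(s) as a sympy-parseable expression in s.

(-162*2**s*s*(s - 3)*(s**2 + 2*s + 1) - 162*2**s*(s - 3)*(s**2 + 2*s + 1) - 81*3**s*s**2*(s - 3)*(s + 1)*log(3) + 81*3**s*s**2*(s - 3)*(s + 1)*log(2) - 81*3**s*s*(s - 3)*(s + 1)*log(3) + 81*3**s*s*(s - 3)*(s + 1)*log(2) + 81*3**s*s*(s - 3)*(s + 1) + 243*3**s*s*(s - 3)*(s**2 + 2*s + 1) + 162*3**s*(s - 3)*(s**2 + 2*s + 1) + 162*6**s*s**2*(s - 3)*(s + 1)*log(3) - 162*6**s*s*(s - 3)*(s + 1) + 162*6**s*s*(s - 3)*(s + 1)*log(3) - 2*6**s*s*(s + 1)*(s**2 + 2*s + 1))/(54*2**s*s*(s - 3)*(s + 1)*(s**2 + 2*s + 1))
  -1 < Re(s) < 3

integrate the 4 segments split at 1, 3/2, 3, then add the results
segment 0 to 1 holds t; add its integral
∫ over [1, 3/2) of (t + 3)·t^(s-1) joins the sum
over [3/2, 3), the kernel integral of t*log(t) enters the sum
on [3, ∞) integrate f = t**(-3) against the kernel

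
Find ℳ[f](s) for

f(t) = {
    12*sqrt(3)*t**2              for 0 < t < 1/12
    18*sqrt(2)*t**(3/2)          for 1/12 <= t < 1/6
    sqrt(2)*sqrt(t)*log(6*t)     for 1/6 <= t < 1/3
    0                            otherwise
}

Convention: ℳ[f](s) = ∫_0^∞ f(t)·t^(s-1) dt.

back out the common scale on t: 3*sqrt(3)*t**2 on [0, 1/6); 9*t**(3/2) on [1/6, 1/3); sqrt(t)*log(3*t) on [1/3, 2/3)
peel off the shared t-power: 3*sqrt(3)*t**(3/2) on [0, 1/6); 9*t on [1/6, 1/3); log(3*t) on [1/3, 2/3)
back out the common scale on t: t**(3/2) on [0, 1/2); 3*t on [1/2, 1); log(t) on [1, 2)
cuts at 1/12, 1/6: linearity sums the 3 kernel integrals
∫ over [0, 1/12) of 12*sqrt(3)*t**2·t^(s-1) joins the sum
on [1/12, 1/6): add ∫ 18*sqrt(2)*t**(3/2)·t^(s-1) dt
piece [1/6, 1/3): integrate sqrt(2)*sqrt(t)*log(6*t) against the kernel

6**(1/2 - s)*(16*2**(2*s)*(s + 2)*(2*s + 1)*(2*s + 3)*log(2) - 32*2**(2*s)*(s + 2)*(2*s + 3) + 24*2**(s + 1/2)*(s + 2)*(2*s + 1)**2 + 16*2**(s + 1/2)*(s + 2)*(2*s + 3) - 12*(s + 2)*(2*s + 1)**2 + sqrt(2)*(2*s + 1)**2*(2*s + 3))/(24*2**s*(s + 2)*(2*s + 1)**2*(2*s + 3))
  Re(s) > -2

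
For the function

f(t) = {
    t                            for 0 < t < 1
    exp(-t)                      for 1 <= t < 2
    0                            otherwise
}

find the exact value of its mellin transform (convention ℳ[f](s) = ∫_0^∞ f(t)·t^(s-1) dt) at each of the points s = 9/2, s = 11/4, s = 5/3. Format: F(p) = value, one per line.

integrate the 2 segments split at 1, then add the results
for t in [0, 1): the term is ∫ t·t^(s-1)
[1, 2) adds the kernel integral of exp(-t)

F(9/2) = (-9262*sqrt(2) + (-1155*sqrt(pi)*erfc(sqrt(2)) + 32 + 1155*sqrt(pi)*erfc(1))*exp(2) + 4642*E)*exp(-2)/176
F(11/4) = -uppergamma(11/4, 2) + 4/15 + uppergamma(11/4, 1)
F(5/3) = -uppergamma(5/3, 2) + 3/8 + uppergamma(5/3, 1)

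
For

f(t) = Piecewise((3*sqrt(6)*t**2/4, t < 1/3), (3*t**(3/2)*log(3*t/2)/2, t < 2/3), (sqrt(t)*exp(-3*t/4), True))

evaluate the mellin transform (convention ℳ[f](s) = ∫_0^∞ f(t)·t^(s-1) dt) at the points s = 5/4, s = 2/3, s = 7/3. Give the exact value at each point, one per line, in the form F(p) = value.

F(5/4) = 3**(1/4)*(-416*2**(3/4) + 104 + 121*sqrt(2) + 286*log(2) + 12584*sqrt(2)*uppergamma(7/4, 1/2))/14157
F(2/3) = 3**(5/6)*(-2304*2**(1/6) + 576 + 507*sqrt(2) + 1248*log(2) + 21632*2**(1/3)*uppergamma(7/6, 1/2))/48672
F(7/3) = 3**(1/6)*(-7488*2**(5/6) + 936 + 1587*sqrt(2) + 3588*log(2) + 880256*2**(2/3)*uppergamma(17/6, 1/2))/742716

undo the shared t-power: 3*sqrt(6)*t**(3/2)/4 on [0, 1/3); 3*t*log(3*t/2)/2 on [1/3, 2/3); exp(-3*t/4) on [2/3, ∞)
the common scale on t comes off first: t**(3/2) on [0, 1/2); t*log(t) on [1/2, 1); exp(-t/2) on [1, ∞)
linearity at 1/3, 2/3 turns ℳ[f](s) into 3 summed integrals
between 0 and 1/3 the integrand is 3*sqrt(6)*t**2/4·t^(s-1)
segment [1/3, 2/3) carries 3*t**(3/2)*log(3*t/2)/2; integrate it
∫ over [2/3, ∞) of sqrt(t)*exp(-3*t/4)·t^(s-1) joins the sum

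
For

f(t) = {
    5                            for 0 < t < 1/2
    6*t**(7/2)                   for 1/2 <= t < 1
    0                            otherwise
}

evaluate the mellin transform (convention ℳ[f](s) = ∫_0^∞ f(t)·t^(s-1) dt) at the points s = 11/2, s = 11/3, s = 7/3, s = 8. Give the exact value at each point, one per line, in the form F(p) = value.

F(11/2) = 5*sqrt(2)/352 + 511/768
F(11/3) = -9*2**(5/6)/2752 + 15*2**(1/3)/176 + 36/43
F(7/3) = -9*2**(1/6)/560 + 15*2**(2/3)/56 + 36/35
F(8) = 24691/47104 - 3*sqrt(2)/23552

the 2 pieces separated at 1/2 each add one integral
the [0, 1/2) slice contributes ∫ 5·t^(s-1) dt
on [1/2, 1): add ∫ 6*t**(7/2)·t^(s-1) dt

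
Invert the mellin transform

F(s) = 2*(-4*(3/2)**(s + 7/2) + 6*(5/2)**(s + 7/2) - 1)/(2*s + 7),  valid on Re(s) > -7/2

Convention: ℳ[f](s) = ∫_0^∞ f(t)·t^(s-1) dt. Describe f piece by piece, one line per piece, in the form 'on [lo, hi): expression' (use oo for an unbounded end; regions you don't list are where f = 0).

treat the 3 regions marked off by 1, 3/2 separately and sum
[0, 1) adds the kernel integral of t**(7/2)
piece [1, 3/2): integrate 2*t**(7/2) against the kernel
piece [3/2, 5/2): integrate 6*t**(7/2) against the kernel

on [0, 1): t**(7/2)
on [1, 3/2): 2*t**(7/2)
on [3/2, 5/2): 6*t**(7/2)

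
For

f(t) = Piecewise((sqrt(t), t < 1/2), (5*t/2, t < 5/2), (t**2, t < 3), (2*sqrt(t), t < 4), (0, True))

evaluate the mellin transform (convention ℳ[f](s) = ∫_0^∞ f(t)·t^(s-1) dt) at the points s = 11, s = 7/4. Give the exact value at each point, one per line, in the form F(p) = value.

slice at 1/2, 5/2, 3, transform all 4 pieces, and sum them
∫ sqrt(t)·t^(s-1) over [0, 1/2)
the [1/2, 5/2) slice contributes ∫ 5*t/2·t^(s-1) dt
[5/2, 3) adds the kernel integral of t**2
on [3, 4): add ∫ 2*sqrt(t)·t^(s-1) dt

F(11) = -708588*sqrt(3)/23 + sqrt(2)/47104 + 3876148433505/2449408
F(7/4) = -8*3**(1/4) - 5*2**(1/4)/44 + 2**(3/4)/18 + 25*2**(1/4)*5**(3/4)/33 + 36*3**(3/4)/5 + 128*sqrt(2)/9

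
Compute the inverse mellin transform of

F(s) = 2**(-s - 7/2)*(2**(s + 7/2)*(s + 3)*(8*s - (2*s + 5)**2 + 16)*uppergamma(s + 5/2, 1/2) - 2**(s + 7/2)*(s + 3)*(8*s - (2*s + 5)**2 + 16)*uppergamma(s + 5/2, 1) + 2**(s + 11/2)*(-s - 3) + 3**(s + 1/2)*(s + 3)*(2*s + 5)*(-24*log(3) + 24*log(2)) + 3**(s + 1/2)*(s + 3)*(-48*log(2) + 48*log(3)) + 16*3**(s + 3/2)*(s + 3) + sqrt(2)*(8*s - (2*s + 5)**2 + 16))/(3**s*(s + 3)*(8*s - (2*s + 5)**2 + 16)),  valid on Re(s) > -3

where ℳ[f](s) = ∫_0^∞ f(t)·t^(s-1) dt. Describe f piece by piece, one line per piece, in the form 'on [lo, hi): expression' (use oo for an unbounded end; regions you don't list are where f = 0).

reversing the common scale on t: t**3 on [0, 1/2); t**(5/2)*exp(-t) on [1/2, 1); t**(3/2)*log(t) on [1, 3/2)
back out the shared t-power: t on [0, 1/2); sqrt(t)*exp(-t) on [1/2, 1); log(t)/sqrt(t) on [1, 3/2)
strip the shared t-power: sqrt(t) on [0, 1/2); exp(-t) on [1/2, 1); log(t)/t on [1, 3/2)
slice at 1/6, 1/3, transform all 3 pieces, and sum them
∫ over [0, 1/6) of 27*t**3·t^(s-1) joins the sum
over [1/6, 1/3), the kernel integral of 9*sqrt(3)*t**(5/2)*exp(-3*t) enters the sum
segment 1/3 to 1/2 holds 3*sqrt(3)*t**(3/2)*log(3*t); add its integral

on [0, 1/6): 27*t**3
on [1/6, 1/3): 9*sqrt(3)*t**(5/2)*exp(-3*t)
on [1/3, 1/2): 3*sqrt(3)*t**(3/2)*log(3*t)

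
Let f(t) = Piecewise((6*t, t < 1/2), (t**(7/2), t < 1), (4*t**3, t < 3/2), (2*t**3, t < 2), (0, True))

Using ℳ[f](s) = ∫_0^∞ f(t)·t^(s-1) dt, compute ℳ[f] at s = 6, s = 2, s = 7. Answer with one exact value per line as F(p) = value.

F(6) = 12460369/102144 - sqrt(2)/9728
F(2) = 13613/880 - sqrt(2)/352
F(7) = 2903459/13440 - sqrt(2)/21504

f breaks at 1/2, 1, 3/2 into 4 integrals to sum
for t in [0, 1/2): the term is ∫ 6*t·t^(s-1)
[1/2, 1) adds the kernel integral of t**(7/2)
[1, 3/2) adds the kernel integral of 4*t**3
the [3/2, 2) slice contributes ∫ 2*t**3·t^(s-1) dt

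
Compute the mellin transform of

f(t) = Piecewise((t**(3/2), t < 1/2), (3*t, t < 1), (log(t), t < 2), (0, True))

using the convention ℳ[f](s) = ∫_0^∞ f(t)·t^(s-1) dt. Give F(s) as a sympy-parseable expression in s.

f breaks at 1/2, 1 into 3 integrals to sum
for t in [0, 1/2): the term is ∫ t**(3/2)·t^(s-1)
on [1/2, 1) integrate f = 3*t against the kernel
over [1, 2), the kernel integral of log(t) enters the sum

(-2*2**(2*s)*(s + 1)*(2*s + 3) + 6*2**s*s**2*(2*s + 3) + 2*2**s*(s + 1)*(2*s + 3) + 4**s*s*(s + 1)*(2*s + 3)*log(4) + sqrt(2)*s**2*(s + 1) - 3*s**2*(2*s + 3))/(2*2**s*s**2*(s + 1)*(2*s + 3))
  Re(s) > -3/2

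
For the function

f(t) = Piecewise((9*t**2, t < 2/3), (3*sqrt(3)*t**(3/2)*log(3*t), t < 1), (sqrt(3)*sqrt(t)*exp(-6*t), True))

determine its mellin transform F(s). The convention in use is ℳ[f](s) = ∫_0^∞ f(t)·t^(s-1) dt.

6**(1/2 - s)*(-4*12**(s + 1/2)*(s + 2)*(2*s + 1)*log(2) - 8*12**(s + 1/2)*(s + 2)*log(2) + 8*12**(s + 1/2)*(s + 2) + 2*12**(s + 1/2)*sqrt(2)*(8*s + (2*s + 1)**2 + 8) + 6*18**(s + 1/2)*(s + 2)*(2*s + 1)*log(3) - 12*18**(s + 1/2)*(s + 2) + 12*18**(s + 1/2)*(s + 2)*log(3) + 3**(s + 1/2)*(s + 2)*(8*s + (2*s + 1)**2 + 8)*uppergamma(s + 1/2, 6))/(6*3**s*(s + 2)*(8*s + (2*s + 1)**2 + 8))
  Re(s) > -2

peel off the common scale on t: t**2 on [0, 2); t**(3/2)*log(t) on [2, 3); sqrt(t)*exp(-2*t) on [3, ∞)
strip the shared t-power: t**(3/2) on [0, 2); t*log(t) on [2, 3); exp(-2*t) on [3, ∞)
breakpoints 2/3, 1: one integral from each of the 3 segments
on [0, 2/3): add ∫ 9*t**2·t^(s-1) dt
∫ over [2/3, 1) of 3*sqrt(3)*t**(3/2)*log(3*t)·t^(s-1) joins the sum
for t in [1, ∞): the term is ∫ sqrt(3)*sqrt(t)*exp(-6*t)·t^(s-1)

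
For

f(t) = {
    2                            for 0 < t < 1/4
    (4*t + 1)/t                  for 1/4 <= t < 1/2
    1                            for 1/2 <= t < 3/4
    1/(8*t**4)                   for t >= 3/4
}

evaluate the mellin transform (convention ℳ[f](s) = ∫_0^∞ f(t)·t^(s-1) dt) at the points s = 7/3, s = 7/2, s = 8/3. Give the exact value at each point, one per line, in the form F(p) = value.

invert the shared t-power to get 2*t on [0, 1/4); 4*t + 1 on [1/4, 1/2); t on [1/2, 3/4); …
invert the common scale on t to get t on [0, 1/2); 2*t + 1 on [1/2, 1); t/2 on [1, 3/2); …
f breaks at 1/4, 1/2, 3/4 into 4 integrals to sum
between 0 and 1/4 the integrand is 2·t^(s-1)
for t in [1/4, 1/2): the term is ∫ (4*t + 1)/t·t^(s-1)
∫ over [1/2, 3/4) of 1·t^(s-1) joins the sum
the [3/4, ∞) slice contributes ∫ 1/(8*t**4)·t^(s-1) dt

F(7/3) = 2**(1/3)*(-405 + 629*3**(1/3) + 1170*2**(1/3))/3360
F(7/2) = -19/1120 + 29*sqrt(2)/280 + 305*sqrt(3)/1344
F(8/3) = 2**(2/3)*(-378 + 725*3**(2/3) + 1116*2**(2/3))/7680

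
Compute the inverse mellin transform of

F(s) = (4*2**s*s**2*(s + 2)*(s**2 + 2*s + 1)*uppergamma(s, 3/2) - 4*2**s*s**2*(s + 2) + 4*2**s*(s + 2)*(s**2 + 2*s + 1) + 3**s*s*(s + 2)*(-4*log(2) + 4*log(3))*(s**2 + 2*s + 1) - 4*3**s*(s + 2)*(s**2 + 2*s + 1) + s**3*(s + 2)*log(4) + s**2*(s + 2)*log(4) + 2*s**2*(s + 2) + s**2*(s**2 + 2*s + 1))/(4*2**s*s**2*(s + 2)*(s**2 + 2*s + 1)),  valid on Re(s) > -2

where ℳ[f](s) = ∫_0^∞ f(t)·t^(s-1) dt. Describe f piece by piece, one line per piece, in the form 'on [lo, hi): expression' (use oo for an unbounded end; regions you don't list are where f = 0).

treat the 4 regions marked off by 1/2, 1, 3/2 separately and sum
segment 0 to 1/2 holds t**2; add its integral
over [1/2, 1), the kernel integral of t*log(t) enters the sum
on [1, 3/2): add ∫ log(t)·t^(s-1) dt
the [3/2, ∞) slice contributes ∫ exp(-t)·t^(s-1) dt

on [0, 1/2): t**2
on [1/2, 1): t*log(t)
on [1, 3/2): log(t)
on [3/2, oo): exp(-t)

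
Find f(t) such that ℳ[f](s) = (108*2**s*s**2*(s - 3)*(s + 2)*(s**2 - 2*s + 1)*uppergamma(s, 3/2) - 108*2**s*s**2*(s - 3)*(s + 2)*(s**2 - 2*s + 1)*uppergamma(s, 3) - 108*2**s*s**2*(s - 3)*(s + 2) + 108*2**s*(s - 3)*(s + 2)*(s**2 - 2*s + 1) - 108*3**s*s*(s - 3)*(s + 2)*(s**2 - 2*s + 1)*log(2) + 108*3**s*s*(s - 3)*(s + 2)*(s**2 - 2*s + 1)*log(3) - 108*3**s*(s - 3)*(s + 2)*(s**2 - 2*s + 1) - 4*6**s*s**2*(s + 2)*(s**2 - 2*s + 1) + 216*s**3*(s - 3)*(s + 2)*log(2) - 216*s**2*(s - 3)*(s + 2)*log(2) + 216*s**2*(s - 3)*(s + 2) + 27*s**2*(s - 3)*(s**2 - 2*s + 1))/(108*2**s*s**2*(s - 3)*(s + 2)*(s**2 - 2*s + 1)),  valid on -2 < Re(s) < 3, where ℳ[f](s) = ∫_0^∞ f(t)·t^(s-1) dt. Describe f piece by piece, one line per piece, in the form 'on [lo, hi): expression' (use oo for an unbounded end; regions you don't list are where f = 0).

integrate the 5 segments split at 1/2, 1, 3/2, 3, then add the results
over [0, 1/2), the kernel integral of t**2 enters the sum
segment [1/2, 1) carries log(t)/t; integrate it
between 1 and 3/2 the integrand is log(t)·t^(s-1)
segment 3/2 to 3 holds exp(-t); add its integral
for t in [3, ∞): the term is ∫ t**(-3)·t^(s-1)

on [0, 1/2): t**2
on [1/2, 1): log(t)/t
on [1, 3/2): log(t)
on [3/2, 3): exp(-t)
on [3, oo): t**(-3)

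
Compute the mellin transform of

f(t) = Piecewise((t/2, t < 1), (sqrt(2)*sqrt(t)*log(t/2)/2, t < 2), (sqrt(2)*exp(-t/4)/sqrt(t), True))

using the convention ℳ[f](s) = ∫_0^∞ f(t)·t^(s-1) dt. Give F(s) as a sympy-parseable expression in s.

invert the common scale on t to get t on [0, 1/2); sqrt(t)*log(t) on [1/2, 1); exp(-t/2)/sqrt(t) on [1, ∞)
reversing the shared t-power: t**2 on [0, 1/2); t**(3/2)*log(t) on [1/2, 1); sqrt(t)*exp(-t/2) on [1, ∞)
reversing the shared t-power: t**(3/2) on [0, 1/2); t*log(t) on [1/2, 1); exp(-t/2) on [1, ∞)
breakpoints 1, 2: one integral from each of the 3 segments
segment [0, 1) carries t/2; integrate it
∫ over [1, 2) of sqrt(2)*sqrt(t)*log(t/2)/2·t^(s-1) joins the sum
between 2 and ∞ the integrand is sqrt(2)*exp(-t/4)/sqrt(t)·t^(s-1)

sqrt(2)*(2**(s + 7/2)*(-s - 1) + 2**(2*s + 1)*(s + 1)*(8*s + (2*s - 1)**2)*uppergamma(s - 1/2, 1/2) + 8*s + 4*(s + 1)*(2*s - 1)*log(2) + 8*(s + 1)*log(2) + sqrt(2)*(8*s + (2*s - 1)**2) + 8)/(4*(s + 1)*(8*s + (2*s - 1)**2))
  Re(s) > -1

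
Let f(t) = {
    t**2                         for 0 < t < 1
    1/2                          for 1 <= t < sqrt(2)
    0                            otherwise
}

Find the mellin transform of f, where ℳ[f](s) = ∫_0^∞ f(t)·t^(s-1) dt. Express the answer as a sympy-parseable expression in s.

(2**(s/2)*(s + 2) + s - 2)/(2*s*(s + 2))
  Re(s) > -2

peel off the power substitution: t on [0, 1); 1/2 on [1, 2)
along the cuts 1, ℳ[f](s) splits into 2 integrals
segment 0 to 1 holds t**2; add its integral
on [1, sqrt(2)): add ∫ 1/2·t^(s-1) dt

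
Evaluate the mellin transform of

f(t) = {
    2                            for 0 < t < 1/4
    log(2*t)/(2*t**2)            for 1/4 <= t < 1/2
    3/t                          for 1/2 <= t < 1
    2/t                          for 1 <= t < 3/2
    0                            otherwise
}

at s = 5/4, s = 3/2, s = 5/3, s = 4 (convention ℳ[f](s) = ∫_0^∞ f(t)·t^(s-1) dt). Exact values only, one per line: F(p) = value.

F(5/4) = sqrt(2)*(-310*2**(1/4) - 60*log(2) + 89 + 90*sqrt(2) + 180*6**(1/4))/45
F(3/2) = -5*sqrt(2) - log(4) + 2*sqrt(6) + 37/6
F(5/3) = -27*2**(1/3)/4 - 3*2**(2/3)*log(2)/2 + 3/2 + 3*18**(1/3)/2 + 183*2**(2/3)/40
F(4) = log(2)/64 + 3743/1536

peel off the shared t-power: 2*t on [0, 1/4); log(2*t)/(2*t) on [1/4, 1/2); 3 on [1/2, 1); …
the common scale on t comes off first: t on [0, 1/2); log(t)/t on [1/2, 1); 3 on [1, 2); …
slice at 1/4, 1/2, 1, transform all 4 pieces, and sum them
on [0, 1/4): add ∫ 2·t^(s-1) dt
piece [1/4, 1/2): integrate log(2*t)/(2*t**2) against the kernel
on [1/2, 1): add ∫ 3/t·t^(s-1) dt
segment 1 to 3/2 holds 2/t; add its integral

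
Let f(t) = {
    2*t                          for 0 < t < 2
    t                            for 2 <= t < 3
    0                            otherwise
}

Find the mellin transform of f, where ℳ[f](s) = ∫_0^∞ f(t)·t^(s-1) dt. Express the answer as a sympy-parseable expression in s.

split f at 2: ℳ[f](s) collects 2 kernel integrals
over [0, 2), the kernel integral of 2*t enters the sum
between 2 and 3 the integrand is t·t^(s-1)

(2**(s + 1) + 3**(s + 1))/(s + 1)
  Re(s) > -1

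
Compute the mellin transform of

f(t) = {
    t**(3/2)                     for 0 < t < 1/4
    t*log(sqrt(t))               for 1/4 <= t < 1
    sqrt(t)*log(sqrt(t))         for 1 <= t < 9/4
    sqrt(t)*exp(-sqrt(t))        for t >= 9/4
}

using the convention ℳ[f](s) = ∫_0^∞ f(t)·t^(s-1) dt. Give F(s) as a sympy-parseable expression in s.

peel off the power substitution: t**3 on [0, 1/2); t**2*log(t) on [1/2, 1); t*log(t) on [1, 3/2); …
peel off the shared t-power: t**2 on [0, 1/2); t*log(t) on [1/2, 1); log(t) on [1, 3/2); …
f breaks at 1/4, 1, 9/4 into 4 integrals to sum
for t in [0, 1/4): the term is ∫ t**(3/2)·t^(s-1)
∫ over [1/4, 1) of t*log(sqrt(t))·t^(s-1) joins the sum
piece [1, 9/4): integrate sqrt(t)*log(sqrt(t)) against the kernel
segment 9/4 to ∞ holds sqrt(t)*exp(-sqrt(t)); add its integral

(8*2**(2*s)*(2*s + 1)**2*(2*s + 3)*(4*s + (2*s + 1)**2 + 3)*uppergamma(2*s + 1, 3/2) - 8*2**(2*s)*(2*s + 1)**2*(2*s + 3) + 8*2**(2*s)*(2*s + 3)*(4*s + (2*s + 1)**2 + 3) - 12*3**(2*s)*(2*s + 3)*(4*s + (2*s + 1)**2 + 3) + 9**s*(2*s + 1)*(2*s + 3)*(-12*log(2) + 12*log(3))*(4*s + (2*s + 1)**2 + 3) + (2*s + 1)**3*(2*s + 3)*log(4) + (2*s + 1)**2*(2*s + 3)*log(4) + 2*(2*s + 1)**2*(2*s + 3) + (2*s + 1)**2*(4*s + (2*s + 1)**2 + 3))/(4*2**(2*s)*(2*s + 1)**2*(2*s + 3)*(4*s + (2*s + 1)**2 + 3))
  Re(s) > -3/2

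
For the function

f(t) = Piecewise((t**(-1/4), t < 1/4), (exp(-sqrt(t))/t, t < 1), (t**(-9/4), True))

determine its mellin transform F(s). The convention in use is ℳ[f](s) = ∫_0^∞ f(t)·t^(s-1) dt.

2**(1 - 2*s)*(2**(2*s + 1)*(1 - 4*s) + 4**s*(4*s - 9)*(4*s - 1)*uppergamma(2*s - 2, 1/2) - 4**s*(4*s - 9)*(4*s - 1)*uppergamma(2*s - 2, 1) + sqrt(2)*(8*s - 18))/((4*s - 9)*(4*s - 1))
  1/4 < Re(s) < 9/4

undo the shared t-power: t**(3/4) on [0, 1/4); exp(-sqrt(t)) on [1/4, 1); t**(-5/4) on [1, ∞)
invert the power substitution to get t**(3/2) on [0, 1/2); exp(-t) on [1/2, 1); t**(-5/2) on [1, ∞)
linearity at 1/4, 1 turns ℳ[f](s) into 3 summed integrals
for t in [0, 1/4): the term is ∫ t**(-1/4)·t^(s-1)
over [1/4, 1), the kernel integral of exp(-sqrt(t))/t enters the sum
∫ t**(-9/4)·t^(s-1) over [1, ∞)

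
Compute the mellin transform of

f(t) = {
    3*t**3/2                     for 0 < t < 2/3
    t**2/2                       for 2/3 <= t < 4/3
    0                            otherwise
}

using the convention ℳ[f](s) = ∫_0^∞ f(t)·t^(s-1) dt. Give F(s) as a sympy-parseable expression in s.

2*2**s*(4*2**s*(s + 3) + s + 1)/(9*3**s*(s + 2)*(s + 3))
  Re(s) > -3

peel off the shared t-power: 3*t/2 on [0, 2/3); 1/2 on [2/3, 4/3)
back out the common scale on t: t on [0, 1); 1/2 on [1, 2)
cuts at 2/3: linearity sums the 2 kernel integrals
on [0, 2/3) integrate f = 3*t**3/2 against the kernel
∫ over [2/3, 4/3) of t**2/2·t^(s-1) joins the sum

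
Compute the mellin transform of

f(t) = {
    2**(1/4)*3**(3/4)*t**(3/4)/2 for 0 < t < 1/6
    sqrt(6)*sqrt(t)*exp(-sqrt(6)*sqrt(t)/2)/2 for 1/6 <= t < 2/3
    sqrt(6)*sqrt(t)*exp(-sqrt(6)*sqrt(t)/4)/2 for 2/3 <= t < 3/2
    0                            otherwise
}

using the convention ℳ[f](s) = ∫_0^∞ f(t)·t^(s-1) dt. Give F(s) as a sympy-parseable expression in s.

remove the common scale on t first: t**(3/4) on [0, 1/4); sqrt(t)*exp(-sqrt(t)) on [1/4, 1); sqrt(t)*exp(-sqrt(t)/2) on [1, 9/4)
strip the shared t-power: t**(1/4) on [0, 1/4); exp(-sqrt(t)) on [1/4, 1); exp(-sqrt(t)/2) on [1, 9/4)
undo the power substitution: sqrt(t) on [0, 1/2); exp(-t) on [1/2, 1); exp(-t/2) on [1, 3/2)
breakpoints 1/6, 2/3: one integral from each of the 3 segments
∫ 2**(1/4)*3**(3/4)*t**(3/4)/2·t^(s-1) over [0, 1/6)
on [1/6, 2/3) integrate f = sqrt(6)*sqrt(t)*exp(-sqrt(6)*sqrt(t)/2)/2 against the kernel
segment [2/3, 3/2) carries sqrt(6)*sqrt(t)*exp(-sqrt(6)*sqrt(t)/4)/2; integrate it

(2**(2*s + 1)*(4*s + 3)*uppergamma(2*s + 1, 1/2) - 2**(2*s + 1)*(4*s + 3)*uppergamma(2*s + 1, 1) + 2**(4*s + 2)*(4*s + 3)*uppergamma(2*s + 1, 1/2) - 2**(4*s + 2)*(4*s + 3)*uppergamma(2*s + 1, 3/4) + sqrt(2))/(6**s*(4*s + 3))
  Re(s) > -3/4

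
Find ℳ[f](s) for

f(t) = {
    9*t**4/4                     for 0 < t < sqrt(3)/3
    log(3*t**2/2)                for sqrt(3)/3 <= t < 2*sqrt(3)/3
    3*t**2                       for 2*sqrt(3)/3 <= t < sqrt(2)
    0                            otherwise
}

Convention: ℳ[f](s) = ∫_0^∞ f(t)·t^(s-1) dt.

(sqrt(3)/3)**s*(-16*2**s*s**2*(s + 4) + 4*2**s*s*(s + 2)*(s + 4)*log(2) - 8*2**s*(s + 2)*(s + 4) + 24*6**(s/2)*s**2*(s + 4) + s**2*(s + 2) + 4*s*(s + 2)*(s + 4)*log(2) + 8*(s + 2)*(s + 4))/(4*s**2*(s + 2)*(s + 4))
  Re(s) > -4

back out the power substitution: 9*t**2/4 on [0, 1/3); log(3*t/2) on [1/3, 4/3); 3*t on [4/3, 2)
undo the common scale on t: t**2/4 on [0, 1); log(t/2) on [1, 4); t on [4, 6)
remove the common scale on t first: t**2 on [0, 1/2); log(t) on [1/2, 2); 2*t on [2, 3)
linearity at sqrt(3)/3, 2*sqrt(3)/3 turns ℳ[f](s) into 3 summed integrals
∫ 9*t**4/4·t^(s-1) over [0, sqrt(3)/3)
∫ over [sqrt(3)/3, 2*sqrt(3)/3) of log(3*t**2/2)·t^(s-1) joins the sum
over [2*sqrt(3)/3, sqrt(2)), the kernel integral of 3*t**2 enters the sum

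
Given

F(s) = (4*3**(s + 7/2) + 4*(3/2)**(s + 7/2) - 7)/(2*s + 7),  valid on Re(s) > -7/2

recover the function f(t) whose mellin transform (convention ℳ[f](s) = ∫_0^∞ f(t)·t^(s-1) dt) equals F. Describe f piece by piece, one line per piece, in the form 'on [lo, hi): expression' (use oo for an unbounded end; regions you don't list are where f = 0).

on [0, 1): t**(7/2)/2
on [1, 3/2): 4*t**(7/2)
on [3/2, 3): 2*t**(7/2)

slice at 1, 3/2, transform all 3 pieces, and sum them
[0, 1) adds the kernel integral of t**(7/2)/2
between 1 and 3/2 the integrand is 4*t**(7/2)·t^(s-1)
between 3/2 and 3 the integrand is 2*t**(7/2)·t^(s-1)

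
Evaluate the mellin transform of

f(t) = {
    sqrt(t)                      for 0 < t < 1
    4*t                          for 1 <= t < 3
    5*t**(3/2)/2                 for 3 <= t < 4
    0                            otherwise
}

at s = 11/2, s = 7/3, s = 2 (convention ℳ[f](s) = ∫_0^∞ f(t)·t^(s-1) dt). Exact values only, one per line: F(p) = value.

F(11/2) = 5832*sqrt(3)/13 + 1384085/273
F(7/3) = -405*3**(5/6)/23 - 72/85 + 162*3**(1/3)/5 + 1920*2**(2/3)/23
F(2) = 13282/105 - 135*sqrt(3)/7

cuts at 1, 3: linearity sums the 3 kernel integrals
between 0 and 1 the integrand is sqrt(t)·t^(s-1)
[1, 3) adds the kernel integral of 4*t
over [3, 4), the kernel integral of 5*t**(3/2)/2 enters the sum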